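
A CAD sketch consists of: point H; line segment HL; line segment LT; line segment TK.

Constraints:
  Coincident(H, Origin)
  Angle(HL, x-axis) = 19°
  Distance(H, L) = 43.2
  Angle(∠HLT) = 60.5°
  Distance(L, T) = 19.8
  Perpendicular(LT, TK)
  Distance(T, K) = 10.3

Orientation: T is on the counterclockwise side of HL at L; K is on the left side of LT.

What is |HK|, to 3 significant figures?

27.3

∠HLT = 60.5°, so LT runs at 19.0° + (180° − 60.5°) = 138° from the x-axis; with |LT| = 19.8, T = L + 19.8·(cos 138°, sin 138°) = (26.0, 27.2). The perpendicularity gives TK at right angles to LT; with |TK| = 10.3 on the left of LT, K = T + 10.3·(-0.663, -0.749) = (19.2, 19.5). Then |HK| = |K − H| = 27.3.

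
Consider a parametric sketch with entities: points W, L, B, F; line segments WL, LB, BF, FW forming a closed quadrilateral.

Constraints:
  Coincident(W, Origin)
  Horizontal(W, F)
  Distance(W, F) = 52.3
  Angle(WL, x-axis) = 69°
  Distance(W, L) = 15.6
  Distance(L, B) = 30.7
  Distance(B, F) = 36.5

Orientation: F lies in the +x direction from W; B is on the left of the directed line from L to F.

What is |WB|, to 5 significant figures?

44.034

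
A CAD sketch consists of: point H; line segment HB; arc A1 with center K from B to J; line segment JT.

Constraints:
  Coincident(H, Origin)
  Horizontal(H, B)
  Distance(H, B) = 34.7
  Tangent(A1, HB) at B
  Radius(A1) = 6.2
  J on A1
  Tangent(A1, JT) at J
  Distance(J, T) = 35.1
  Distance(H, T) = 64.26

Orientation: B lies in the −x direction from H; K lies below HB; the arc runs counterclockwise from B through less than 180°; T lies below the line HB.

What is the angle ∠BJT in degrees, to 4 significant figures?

144.9°

H is at the origin; HB is horizontal with |HB| = 34.7 and B on the −x side, so B = (-34.70, 0.000). Since A1 is tangent to HB there, KB ⟂ HB, so K = B + (0, -6.2) = (-34.70, -6.200). Since KJ ⟂ JT (tangency), |KT| = √(6.2² + 35.1²) = 35.64 regardless of where J sits on A1. So T lies on both circle(H, 64.26) and circle(K, 35.64); the below-HB intersection is T = (-52.47, -37.10). J is the foot of the tangent from T: J = (-40.53, -4.091).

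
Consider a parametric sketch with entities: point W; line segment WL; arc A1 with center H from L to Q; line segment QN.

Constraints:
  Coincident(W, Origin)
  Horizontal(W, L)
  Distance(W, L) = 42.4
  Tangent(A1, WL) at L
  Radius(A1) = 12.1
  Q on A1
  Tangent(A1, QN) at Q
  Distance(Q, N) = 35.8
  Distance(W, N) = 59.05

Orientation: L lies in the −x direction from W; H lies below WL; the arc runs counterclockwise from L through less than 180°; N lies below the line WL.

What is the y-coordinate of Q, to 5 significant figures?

-18.624

W is at the origin; WL is horizontal with |WL| = 42.4 and L on the −x side, so L = (-42.400, 0.0000). Tangency of A1 to WL means the radius HL is perpendicular to WL, so H = L + (0, -12.1) = (-42.400, -12.100). Since HQ ⟂ QN (tangency), |HN| = √(12.1² + 35.8²) = 37.790 regardless of where Q sits on A1. So N lies on both circle(W, 59.05) and circle(H, 37.790); the below-WL intersection is N = (-33.286, -48.774). Q is the foot of the tangent from N: Q = (-52.590, -18.624).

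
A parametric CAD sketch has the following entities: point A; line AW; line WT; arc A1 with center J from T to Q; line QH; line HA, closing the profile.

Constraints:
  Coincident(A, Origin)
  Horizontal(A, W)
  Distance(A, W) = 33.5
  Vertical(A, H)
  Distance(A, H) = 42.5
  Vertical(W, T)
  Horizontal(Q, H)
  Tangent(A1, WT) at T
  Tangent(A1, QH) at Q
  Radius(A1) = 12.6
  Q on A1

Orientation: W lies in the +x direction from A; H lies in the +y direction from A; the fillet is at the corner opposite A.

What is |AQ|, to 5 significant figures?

47.361

A is at the origin; AW is horizontal with |AW| = 33.5 and W on the +x side, so W = (33.500, 0.0000). AH is vertical with |AH| = 42.5 and H on the +y side, so H = (0.0000, 42.500). The virtual corner opposite A is at (33.500, 42.500). A1 meets WT tangentially, so JT is at right angles to WT and since A1 is tangent to QH there, JQ ⟂ QH, with radius 12.6, so the center J sits 12.6 in from both sides at J = (20.900, 29.900). That places the tangent points at T = (33.500, 29.900) on WT and Q = (20.900, 42.500) on QH. Then |AQ| = |Q − A| = 47.361.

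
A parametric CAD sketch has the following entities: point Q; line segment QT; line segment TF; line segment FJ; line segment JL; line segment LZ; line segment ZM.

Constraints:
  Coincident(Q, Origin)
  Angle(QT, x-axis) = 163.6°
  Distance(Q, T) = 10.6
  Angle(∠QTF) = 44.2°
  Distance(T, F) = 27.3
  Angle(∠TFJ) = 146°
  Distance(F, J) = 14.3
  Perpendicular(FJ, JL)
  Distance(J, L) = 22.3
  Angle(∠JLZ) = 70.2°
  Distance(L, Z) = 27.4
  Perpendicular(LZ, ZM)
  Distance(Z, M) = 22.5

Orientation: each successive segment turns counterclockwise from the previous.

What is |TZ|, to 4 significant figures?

11.38

Q is at the origin; QT runs at 163.6° with length 10.6, so T = (-10.17, 2.993). ∠QTF = 44.2° gives TF at -60.60° from the x-axis; with |TF| = 27.3, F = (3.233, -20.79). ∠TFJ = 146.0° gives FJ at -26.60° from the x-axis; with |FJ| = 14.3, J = (16.02, -27.19). FJ ⟂ JL, so JL runs at 63.40°; with |JL| = 22.3, L = (26.00, -7.255). ∠JLZ = 70.2° gives LZ at 173.2° from the x-axis; with |LZ| = 27.4, Z = (-1.203, -4.010). Then |TZ| = |Z − T| = 11.38.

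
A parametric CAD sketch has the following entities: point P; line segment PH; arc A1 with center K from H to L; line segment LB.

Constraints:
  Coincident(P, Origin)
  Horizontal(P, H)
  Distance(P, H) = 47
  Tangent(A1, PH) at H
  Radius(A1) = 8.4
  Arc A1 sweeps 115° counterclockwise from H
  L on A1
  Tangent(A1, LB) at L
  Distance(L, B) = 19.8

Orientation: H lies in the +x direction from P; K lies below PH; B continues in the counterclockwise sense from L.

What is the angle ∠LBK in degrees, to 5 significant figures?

22.989°

P is at the origin; PH is horizontal with |PH| = 47.0 and H on the +x side, so H = (47.000, 0.0000). A1 meets PH tangentially, so KH is at right angles to PH, so K = H + (0, -8.4) = (47.000, -8.4000). On A1, H sits at bearing 90° from K; a 115° counterclockwise sweep puts L at bearing 205°, so L = K + 8.4·(cos 205°, sin 205°) = (39.387, -11.950). A1 meets LB tangentially, so KL is at right angles to LB, so LB runs along (−sin 205°, cos 205°); with |LB| = 19.8, B = (47.755, -29.895). Then cos ∠LBK = BL·BK / (|BL||BK|), giving 22.989°.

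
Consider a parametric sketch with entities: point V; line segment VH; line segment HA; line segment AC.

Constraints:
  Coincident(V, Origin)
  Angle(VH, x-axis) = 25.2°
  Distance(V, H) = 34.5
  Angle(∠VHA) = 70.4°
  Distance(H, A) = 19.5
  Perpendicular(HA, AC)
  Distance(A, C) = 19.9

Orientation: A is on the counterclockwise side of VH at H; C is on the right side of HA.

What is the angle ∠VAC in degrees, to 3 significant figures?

166°

∠VHA = 70.4°, so HA runs at 25.2° + (180° − 70.4°) = 135° from the x-axis; with |HA| = 19.5, A = H + 19.5·(cos 135°, sin 135°) = (17.5, 28.5). The perpendicularity gives AC at right angles to HA; with |AC| = 19.9 on the right of HA, C = A + 19.9·(0.710, 0.705) = (31.6, 42.5). Then cos ∠VAC = AV·AC / (|AV||AC|), giving 166°.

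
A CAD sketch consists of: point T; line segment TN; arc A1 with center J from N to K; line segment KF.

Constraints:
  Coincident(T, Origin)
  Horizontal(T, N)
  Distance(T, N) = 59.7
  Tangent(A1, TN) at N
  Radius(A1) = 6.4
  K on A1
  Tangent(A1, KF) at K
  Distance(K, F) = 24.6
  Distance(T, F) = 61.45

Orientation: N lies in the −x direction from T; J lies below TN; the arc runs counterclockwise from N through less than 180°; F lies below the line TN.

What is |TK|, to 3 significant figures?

66.0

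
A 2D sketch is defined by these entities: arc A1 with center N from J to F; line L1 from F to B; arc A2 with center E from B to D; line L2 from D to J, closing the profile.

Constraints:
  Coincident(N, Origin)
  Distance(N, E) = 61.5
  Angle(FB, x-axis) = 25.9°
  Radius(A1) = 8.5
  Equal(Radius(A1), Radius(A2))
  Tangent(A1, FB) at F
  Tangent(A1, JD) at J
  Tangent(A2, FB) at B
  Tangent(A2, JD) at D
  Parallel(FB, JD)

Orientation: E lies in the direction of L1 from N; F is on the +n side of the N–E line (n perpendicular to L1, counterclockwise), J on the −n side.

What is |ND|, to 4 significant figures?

62.08

The slot axis is L1's direction at 25.9°, so u = (cos 25.9°, sin 25.9°) = (0.8996, 0.4368) and n = (−sin 25.9°, cos 25.9°) = (-0.4368, 0.8996). N is at the origin and E lies 61.5 along u from N, so E = 61.5·u = (55.32, 26.86). Tangency of A1 to both parallel lines with radius 8.5 puts F and J at N ± 8.5·n: F = (-3.713, 7.646), J = (3.713, -7.646). Equal radii place B and D the same way about E: B = E + 8.5·n = (51.61, 34.51), D = E − 8.5·n = (59.04, 19.22). Then |ND| = |D − N| = 62.08.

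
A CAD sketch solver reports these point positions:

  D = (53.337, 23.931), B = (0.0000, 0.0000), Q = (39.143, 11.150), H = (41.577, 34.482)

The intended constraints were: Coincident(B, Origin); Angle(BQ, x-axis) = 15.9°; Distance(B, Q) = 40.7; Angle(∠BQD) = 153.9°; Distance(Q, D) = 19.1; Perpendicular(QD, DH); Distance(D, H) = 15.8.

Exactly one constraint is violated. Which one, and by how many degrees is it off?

Perpendicular(QD, DH) — off by 6.10°.

B = (0.00, 0.00) ✓; BQ at 15.90° ✓; |BQ| = 40.70 ✓; ∠BQD = 153.9° ✓; |QD| = 19.10 ✓; ∠(QD, DH) = 96.10° ✗; |DH| = 15.80 ✓.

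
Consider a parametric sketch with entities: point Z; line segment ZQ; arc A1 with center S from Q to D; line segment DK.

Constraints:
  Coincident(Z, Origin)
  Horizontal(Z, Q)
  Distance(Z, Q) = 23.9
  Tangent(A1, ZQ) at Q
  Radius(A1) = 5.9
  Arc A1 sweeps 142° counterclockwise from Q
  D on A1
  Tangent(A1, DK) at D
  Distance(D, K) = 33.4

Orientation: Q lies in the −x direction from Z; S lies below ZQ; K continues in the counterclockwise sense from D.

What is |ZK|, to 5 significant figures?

31.136

Z is at the origin; Z and Q share the same y with |ZQ| = 23.9 and Q on the −x side, so Q = (-23.900, 0.0000). A1 meets ZQ tangentially, so SQ is at right angles to ZQ, so S = Q + (0, -5.9) = (-23.900, -5.9000). On A1, Q sits at bearing 90° from S; a 142° counterclockwise sweep puts D at bearing 232°, so D = S + 5.9·(cos 232°, sin 232°) = (-27.532, -10.549). The tangent condition forces SD to be normal to DK, so DK runs along (−sin 232°, cos 232°); with |DK| = 33.4, K = (-1.2128, -31.112). Then |ZK| = |K − Z| = 31.136.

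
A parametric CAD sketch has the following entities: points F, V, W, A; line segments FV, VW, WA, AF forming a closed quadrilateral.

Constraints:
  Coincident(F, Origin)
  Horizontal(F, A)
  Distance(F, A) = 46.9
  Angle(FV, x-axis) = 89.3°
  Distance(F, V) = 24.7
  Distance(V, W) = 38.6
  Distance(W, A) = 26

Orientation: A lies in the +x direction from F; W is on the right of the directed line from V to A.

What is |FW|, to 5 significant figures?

23.110

F is at the origin; F and A share the same y with |FA| = 46.9 and A in +x, so A = (46.9, 0). FV runs at 89.3° with |FV| = 24.7, so V = (0.30176, 24.698). W is determined by |VW| = 38.6 and |WA| = 26.0 together: it lies at the intersection of circle(V, 38.6) and circle(A, 26.0). With |VA| = 52.739, the foot of the radical line on VA is 34.086 from V and the perpendicular offset is √(38.6² − 34.086²) = 18.113. Taking the right-of-VA solution: W = (21.937, -7.2688).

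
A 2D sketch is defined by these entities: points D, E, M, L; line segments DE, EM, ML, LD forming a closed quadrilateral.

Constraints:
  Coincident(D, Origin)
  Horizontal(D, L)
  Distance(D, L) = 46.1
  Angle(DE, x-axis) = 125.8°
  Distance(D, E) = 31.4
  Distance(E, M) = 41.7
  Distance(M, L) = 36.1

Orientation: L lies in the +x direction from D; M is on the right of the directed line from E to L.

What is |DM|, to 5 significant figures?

11.380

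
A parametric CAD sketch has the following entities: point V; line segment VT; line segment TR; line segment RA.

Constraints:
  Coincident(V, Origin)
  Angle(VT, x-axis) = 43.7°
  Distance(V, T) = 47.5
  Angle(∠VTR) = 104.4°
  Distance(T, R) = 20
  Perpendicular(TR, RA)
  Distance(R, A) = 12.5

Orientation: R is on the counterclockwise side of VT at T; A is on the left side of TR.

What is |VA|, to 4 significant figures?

46.20

∠VTR = 104.4°, so TR runs at 43.7° + (180° − 104.4°) = 119.3° from the x-axis; with |TR| = 20.0, R = T + 20.0·(cos 119.3°, sin 119.3°) = (24.55, 50.26). TR is perpendicular to RA; with |RA| = 12.5 on the left of TR, A = R + 12.5·(-0.8721, -0.4894) = (13.65, 44.14). Then |VA| = |A − V| = 46.20.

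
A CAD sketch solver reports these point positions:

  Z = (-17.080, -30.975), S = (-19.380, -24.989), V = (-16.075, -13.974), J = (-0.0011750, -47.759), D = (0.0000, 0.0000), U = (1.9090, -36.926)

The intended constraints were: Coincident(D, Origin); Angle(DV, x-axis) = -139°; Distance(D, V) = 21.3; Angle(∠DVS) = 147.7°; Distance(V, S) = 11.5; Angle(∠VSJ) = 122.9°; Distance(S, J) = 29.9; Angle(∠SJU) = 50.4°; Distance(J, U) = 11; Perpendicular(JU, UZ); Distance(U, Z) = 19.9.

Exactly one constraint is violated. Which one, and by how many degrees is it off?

Perpendicular(JU, UZ) — off by 7.40°.

D = (0.00, 0.00) ✓; DV at -139.0° ✓; |DV| = 21.30 ✓; ∠DVS = 147.7° ✓; |VS| = 11.50 ✓; ∠VSJ = 122.9° ✓; |SJ| = 29.90 ✓; ∠SJU = 50.40° ✓; |JU| = 11.00 ✓; ∠(JU, UZ) = 82.60° ✗; |UZ| = 19.90 ✓.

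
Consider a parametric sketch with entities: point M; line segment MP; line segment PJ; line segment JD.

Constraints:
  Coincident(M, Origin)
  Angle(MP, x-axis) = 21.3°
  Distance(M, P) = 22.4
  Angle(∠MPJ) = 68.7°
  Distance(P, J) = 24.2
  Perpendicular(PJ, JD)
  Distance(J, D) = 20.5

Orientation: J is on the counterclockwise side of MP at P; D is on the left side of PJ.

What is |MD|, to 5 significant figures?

16.067

M is at the origin; MP runs at 21.3° with length 22.4, so P = 22.4·(cos 21.3°, sin 21.3°) = (20.870, 8.1368). ∠MPJ = 68.7°, so PJ runs at 21.3° + (180° − 68.7°) = 132.60° from the x-axis; with |PJ| = 24.2, J = P + 24.2·(cos 132.60°, sin 132.60°) = (4.4895, 25.950). The perpendicularity gives JD at right angles to PJ; with |JD| = 20.5 on the left of PJ, D = J + 20.5·(-0.73610, -0.67688) = (-10.601, 12.074). Then |MD| = |D − M| = 16.067.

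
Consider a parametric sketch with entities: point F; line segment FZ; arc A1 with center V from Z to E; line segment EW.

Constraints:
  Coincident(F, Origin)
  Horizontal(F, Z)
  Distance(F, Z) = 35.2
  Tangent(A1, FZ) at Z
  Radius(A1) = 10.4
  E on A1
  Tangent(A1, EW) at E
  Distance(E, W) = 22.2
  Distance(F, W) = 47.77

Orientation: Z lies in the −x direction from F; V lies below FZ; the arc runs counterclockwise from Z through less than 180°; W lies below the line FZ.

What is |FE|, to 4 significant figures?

46.85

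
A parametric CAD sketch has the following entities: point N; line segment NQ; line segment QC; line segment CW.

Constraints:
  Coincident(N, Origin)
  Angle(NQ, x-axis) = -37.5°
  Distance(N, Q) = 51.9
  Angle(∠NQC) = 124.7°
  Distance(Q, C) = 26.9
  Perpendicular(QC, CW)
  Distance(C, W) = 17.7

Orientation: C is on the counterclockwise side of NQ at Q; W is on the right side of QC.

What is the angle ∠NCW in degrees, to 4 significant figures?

127.1°

N is at the origin; NQ runs at -37.5° with length 51.9, so Q = 51.9·(cos -37.5°, sin -37.5°) = (41.18, -31.59). ∠NQC = 124.7°, so QC runs at -37.5° + (180° − 124.7°) = 17.80° from the x-axis; with |QC| = 26.9, C = Q + 26.9·(cos 17.80°, sin 17.80°) = (66.79, -23.37). QC ⟂ CW; with |CW| = 17.7 on the right of QC, W = C + 17.7·(0.3057, -0.9521) = (72.20, -40.22). Then cos ∠NCW = CN·CW / (|CN||CW|), giving 127.1°.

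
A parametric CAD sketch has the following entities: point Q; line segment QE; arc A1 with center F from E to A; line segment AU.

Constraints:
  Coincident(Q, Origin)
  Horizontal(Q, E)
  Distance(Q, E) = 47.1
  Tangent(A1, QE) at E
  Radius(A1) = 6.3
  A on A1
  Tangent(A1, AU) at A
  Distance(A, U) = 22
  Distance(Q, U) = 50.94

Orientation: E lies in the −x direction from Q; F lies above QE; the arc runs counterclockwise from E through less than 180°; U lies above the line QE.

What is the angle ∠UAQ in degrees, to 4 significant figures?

102.7°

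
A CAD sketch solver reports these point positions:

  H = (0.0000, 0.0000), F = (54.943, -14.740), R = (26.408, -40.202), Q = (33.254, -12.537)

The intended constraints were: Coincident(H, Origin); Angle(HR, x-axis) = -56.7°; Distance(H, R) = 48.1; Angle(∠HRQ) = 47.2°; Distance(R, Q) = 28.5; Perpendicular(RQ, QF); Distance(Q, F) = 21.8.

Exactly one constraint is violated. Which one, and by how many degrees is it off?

Perpendicular(RQ, QF) — off by 8.10°.

H = (0.00, 0.00) ✓; HR at -56.70° ✓; |HR| = 48.10 ✓; ∠HRQ = 47.20° ✓; |RQ| = 28.50 ✓; ∠(RQ, QF) = 81.90° ✗; |QF| = 21.80 ✓.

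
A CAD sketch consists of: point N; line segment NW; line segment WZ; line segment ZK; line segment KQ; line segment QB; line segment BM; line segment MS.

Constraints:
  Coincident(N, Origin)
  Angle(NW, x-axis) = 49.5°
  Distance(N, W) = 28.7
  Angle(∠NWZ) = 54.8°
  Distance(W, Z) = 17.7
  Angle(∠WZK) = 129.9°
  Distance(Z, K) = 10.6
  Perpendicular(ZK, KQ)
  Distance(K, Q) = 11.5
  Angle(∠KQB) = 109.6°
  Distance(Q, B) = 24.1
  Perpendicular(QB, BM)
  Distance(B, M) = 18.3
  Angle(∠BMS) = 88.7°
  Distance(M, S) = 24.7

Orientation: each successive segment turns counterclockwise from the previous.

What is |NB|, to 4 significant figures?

29.58

The perpendicularity gives KQ at right angles to ZK, so KQ runs at -45.20°; with |KQ| = 11.5, Q = (1.597, 7.829). ∠KQB = 109.6° gives QB at 25.20° from the x-axis; with |QB| = 24.1, B = (23.40, 18.09). Then |NB| = |B − N| = 29.58.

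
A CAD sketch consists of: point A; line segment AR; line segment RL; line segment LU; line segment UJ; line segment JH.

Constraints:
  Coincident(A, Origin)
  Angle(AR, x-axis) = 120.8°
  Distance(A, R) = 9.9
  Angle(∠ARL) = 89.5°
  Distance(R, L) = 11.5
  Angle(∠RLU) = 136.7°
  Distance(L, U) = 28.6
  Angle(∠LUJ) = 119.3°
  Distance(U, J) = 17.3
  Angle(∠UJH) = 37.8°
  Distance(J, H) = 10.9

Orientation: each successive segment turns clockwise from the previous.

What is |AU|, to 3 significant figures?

33.7

∠ARL = 89.5° gives RL at 30.3° from the x-axis; with |RL| = 11.5, L = (4.86, 14.3). ∠RLU = 136.7° gives LU at -13.0° from the x-axis; with |LU| = 28.6, U = (32.7, 7.87). Then |AU| = |U − A| = 33.7.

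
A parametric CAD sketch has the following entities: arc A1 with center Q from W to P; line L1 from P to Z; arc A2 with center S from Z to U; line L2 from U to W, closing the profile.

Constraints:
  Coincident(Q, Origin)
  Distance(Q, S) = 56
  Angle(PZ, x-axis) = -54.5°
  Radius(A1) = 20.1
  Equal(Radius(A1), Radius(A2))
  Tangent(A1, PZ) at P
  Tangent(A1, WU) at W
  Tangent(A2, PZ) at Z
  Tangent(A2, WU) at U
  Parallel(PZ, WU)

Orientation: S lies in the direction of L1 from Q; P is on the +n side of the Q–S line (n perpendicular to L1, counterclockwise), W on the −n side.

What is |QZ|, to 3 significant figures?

59.5

The slot axis is L1's direction at -54.5°, so u = (cos -54.5°, sin -54.5°) = (0.581, -0.814) and n = (−sin -54.5°, cos -54.5°) = (0.814, 0.581). Q is at the origin and S lies 56.0 along u from Q, so S = 56.0·u = (32.5, -45.6). Tangency of A1 to both parallel lines with radius 20.1 puts P and W at Q ± 20.1·n: P = (16.4, 11.7), W = (-16.4, -11.7). Equal radii place Z and U the same way about S: Z = S + 20.1·n = (48.9, -33.9), U = S − 20.1·n = (16.2, -57.3). Then |QZ| = |Z − Q| = 59.5.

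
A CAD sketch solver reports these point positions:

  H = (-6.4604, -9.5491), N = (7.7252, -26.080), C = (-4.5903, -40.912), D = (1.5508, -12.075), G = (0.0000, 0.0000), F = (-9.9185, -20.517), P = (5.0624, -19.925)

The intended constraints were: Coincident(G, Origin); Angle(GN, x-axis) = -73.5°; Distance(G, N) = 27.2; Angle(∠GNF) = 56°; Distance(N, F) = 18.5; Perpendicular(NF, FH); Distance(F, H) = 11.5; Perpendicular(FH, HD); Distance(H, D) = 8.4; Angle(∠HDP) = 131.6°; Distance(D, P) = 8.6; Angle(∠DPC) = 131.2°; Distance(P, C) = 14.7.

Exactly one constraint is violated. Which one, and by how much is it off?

Distance(P, C) = 14.7 — off by 8.40.

G = (0.00, 0.00) ✓; GN at -73.50° ✓; |GN| = 27.20 ✓; ∠GNF = 56.00° ✓; |NF| = 18.50 ✓; ∠(NF, FH) = 90.00° ✓; |FH| = 11.50 ✓; ∠(FH, HD) = 90.00° ✓; |HD| = 8.400 ✓; ∠HDP = 131.6° ✓; |DP| = 8.600 ✓; ∠DPC = 131.2° ✓; |PC| = 23.10 ✗.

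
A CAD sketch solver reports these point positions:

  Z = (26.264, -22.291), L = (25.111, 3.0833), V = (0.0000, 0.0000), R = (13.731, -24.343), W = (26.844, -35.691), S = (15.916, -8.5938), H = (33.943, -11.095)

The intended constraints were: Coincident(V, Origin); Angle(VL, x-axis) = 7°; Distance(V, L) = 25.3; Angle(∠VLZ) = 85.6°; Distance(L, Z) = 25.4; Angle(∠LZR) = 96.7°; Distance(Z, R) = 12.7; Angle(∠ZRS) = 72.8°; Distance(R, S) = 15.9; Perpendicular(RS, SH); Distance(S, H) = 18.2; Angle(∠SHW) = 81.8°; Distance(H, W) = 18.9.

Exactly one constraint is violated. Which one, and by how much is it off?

Distance(H, W) = 18.9 — off by 6.70.

V = (0.00, 0.00) ✓; VL at 7.000° ✓; |VL| = 25.30 ✓; ∠VLZ = 85.60° ✓; |LZ| = 25.40 ✓; ∠LZR = 96.70° ✓; |ZR| = 12.70 ✓; ∠ZRS = 72.80° ✓; |RS| = 15.90 ✓; ∠(RS, SH) = 90.00° ✓; |SH| = 18.20 ✓; ∠SHW = 81.80° ✓; |HW| = 25.60 ✗.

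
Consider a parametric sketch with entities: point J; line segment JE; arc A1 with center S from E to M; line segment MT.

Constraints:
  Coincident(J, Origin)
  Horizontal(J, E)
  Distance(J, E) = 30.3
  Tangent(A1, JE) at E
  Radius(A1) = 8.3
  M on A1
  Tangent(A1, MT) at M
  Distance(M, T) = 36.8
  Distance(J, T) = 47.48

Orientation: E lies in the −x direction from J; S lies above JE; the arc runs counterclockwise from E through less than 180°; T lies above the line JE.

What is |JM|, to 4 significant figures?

23.25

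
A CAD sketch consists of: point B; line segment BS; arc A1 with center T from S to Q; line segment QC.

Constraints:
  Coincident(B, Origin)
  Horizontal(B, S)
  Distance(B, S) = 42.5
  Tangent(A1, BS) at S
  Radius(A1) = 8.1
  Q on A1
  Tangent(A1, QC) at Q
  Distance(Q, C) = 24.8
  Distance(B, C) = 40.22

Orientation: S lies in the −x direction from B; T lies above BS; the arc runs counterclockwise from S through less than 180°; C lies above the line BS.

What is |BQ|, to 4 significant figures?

35.23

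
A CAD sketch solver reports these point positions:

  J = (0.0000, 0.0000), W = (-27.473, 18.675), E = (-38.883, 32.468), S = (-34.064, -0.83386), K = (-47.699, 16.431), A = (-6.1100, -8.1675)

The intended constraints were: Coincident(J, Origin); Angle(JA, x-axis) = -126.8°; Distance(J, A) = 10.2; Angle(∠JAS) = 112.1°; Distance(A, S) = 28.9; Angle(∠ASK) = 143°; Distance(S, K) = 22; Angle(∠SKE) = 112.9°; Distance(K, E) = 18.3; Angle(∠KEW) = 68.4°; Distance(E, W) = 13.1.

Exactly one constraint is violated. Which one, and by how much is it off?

Distance(E, W) = 13.1 — off by 4.80.

J = (0.00, 0.00) ✓; JA at -126.8° ✓; |JA| = 10.20 ✓; ∠JAS = 112.1° ✓; |AS| = 28.90 ✓; ∠ASK = 143.0° ✓; |SK| = 22.00 ✓; ∠SKE = 112.9° ✓; |KE| = 18.30 ✓; ∠KEW = 68.40° ✓; |EW| = 17.90 ✗.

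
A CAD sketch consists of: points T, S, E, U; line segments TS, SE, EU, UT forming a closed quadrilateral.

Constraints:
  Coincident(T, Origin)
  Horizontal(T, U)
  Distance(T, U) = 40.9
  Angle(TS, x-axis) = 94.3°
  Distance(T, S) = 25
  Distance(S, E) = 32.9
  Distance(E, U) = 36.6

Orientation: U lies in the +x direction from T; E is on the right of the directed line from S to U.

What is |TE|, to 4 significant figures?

8.811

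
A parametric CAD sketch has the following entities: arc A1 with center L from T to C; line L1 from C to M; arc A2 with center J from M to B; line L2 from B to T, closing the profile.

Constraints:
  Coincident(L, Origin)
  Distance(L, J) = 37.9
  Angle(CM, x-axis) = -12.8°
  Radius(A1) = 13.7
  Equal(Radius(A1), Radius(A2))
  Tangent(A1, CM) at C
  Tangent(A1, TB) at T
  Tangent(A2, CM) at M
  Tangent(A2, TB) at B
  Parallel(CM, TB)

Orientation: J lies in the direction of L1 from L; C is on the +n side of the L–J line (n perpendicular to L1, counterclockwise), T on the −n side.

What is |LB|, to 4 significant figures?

40.30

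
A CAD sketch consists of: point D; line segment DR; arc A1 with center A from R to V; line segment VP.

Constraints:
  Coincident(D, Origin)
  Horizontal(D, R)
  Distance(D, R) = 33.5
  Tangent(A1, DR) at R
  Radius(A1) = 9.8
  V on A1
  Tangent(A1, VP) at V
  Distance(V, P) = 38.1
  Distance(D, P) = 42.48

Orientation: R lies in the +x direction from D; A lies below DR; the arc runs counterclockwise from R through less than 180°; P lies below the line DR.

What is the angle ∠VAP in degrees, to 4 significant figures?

75.58°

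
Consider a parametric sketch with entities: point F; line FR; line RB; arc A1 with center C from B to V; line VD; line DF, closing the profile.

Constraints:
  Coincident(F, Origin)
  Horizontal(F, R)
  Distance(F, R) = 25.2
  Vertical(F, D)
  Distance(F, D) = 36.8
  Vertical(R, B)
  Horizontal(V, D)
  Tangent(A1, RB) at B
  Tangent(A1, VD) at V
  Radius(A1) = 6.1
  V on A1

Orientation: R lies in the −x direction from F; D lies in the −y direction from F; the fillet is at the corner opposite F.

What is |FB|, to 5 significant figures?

39.718

F is at the origin; F and R share the same y with |FR| = 25.2 and R on the −x side, so R = (-25.200, 0.0000). FD is vertical with |FD| = 36.8 and D on the −y side, so D = (0.0000, -36.800). The virtual corner opposite F is at (-25.200, -36.800). A1 meets RB tangentially, so CB is at right angles to RB and since A1 is tangent to VD there, CV ⟂ VD, with radius 6.1, so the center C sits 6.1 in from both sides at C = (-19.100, -30.700). That places the tangent points at B = (-25.200, -30.700) on RB and V = (-19.100, -36.800) on VD. Then |FB| = |B − F| = 39.718.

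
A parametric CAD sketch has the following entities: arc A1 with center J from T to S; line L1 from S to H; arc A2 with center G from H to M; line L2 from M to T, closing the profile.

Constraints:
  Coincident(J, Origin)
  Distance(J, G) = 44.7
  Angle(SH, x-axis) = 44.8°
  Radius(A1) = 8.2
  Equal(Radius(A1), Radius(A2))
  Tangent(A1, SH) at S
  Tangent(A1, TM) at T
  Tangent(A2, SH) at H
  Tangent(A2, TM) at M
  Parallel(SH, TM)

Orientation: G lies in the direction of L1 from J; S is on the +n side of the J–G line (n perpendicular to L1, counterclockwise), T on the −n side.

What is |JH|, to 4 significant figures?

45.45

Tangency of A1 to both parallel lines with radius 8.2 puts S and T at J ± 8.2·n: S = (-5.778, 5.818), T = (5.778, -5.818). Equal radii place H and M the same way about G: H = G + 8.2·n = (25.94, 37.32), M = G − 8.2·n = (37.50, 25.68). Then |JH| = |H − J| = 45.45.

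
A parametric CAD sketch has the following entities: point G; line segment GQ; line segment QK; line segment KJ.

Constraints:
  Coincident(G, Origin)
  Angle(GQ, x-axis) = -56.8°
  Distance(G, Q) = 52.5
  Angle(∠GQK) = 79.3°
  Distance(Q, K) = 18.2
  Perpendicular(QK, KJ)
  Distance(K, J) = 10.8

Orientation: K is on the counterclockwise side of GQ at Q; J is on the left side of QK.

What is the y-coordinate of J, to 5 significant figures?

-23.528

G is at the origin; GQ runs at -56.8° with length 52.5, so Q = 52.5·(cos -56.8°, sin -56.8°) = (28.747, -43.930). ∠GQK = 79.3°, so QK runs at -56.8° + (180° − 79.3°) = 43.900° from the x-axis; with |QK| = 18.2, K = Q + 18.2·(cos 43.900°, sin 43.900°) = (41.861, -31.310). The perpendicularity gives KJ at right angles to QK; with |KJ| = 10.8 on the left of QK, J = K + 10.8·(-0.69340, 0.72055) = (34.372, -23.528). So J.y = -23.528.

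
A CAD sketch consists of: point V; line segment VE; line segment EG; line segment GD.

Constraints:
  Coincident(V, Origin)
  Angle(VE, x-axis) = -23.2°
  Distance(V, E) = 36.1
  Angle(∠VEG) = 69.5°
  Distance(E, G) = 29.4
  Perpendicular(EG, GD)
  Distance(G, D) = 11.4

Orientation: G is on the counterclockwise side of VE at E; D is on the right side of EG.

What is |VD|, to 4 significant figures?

48.22

V is at the origin; VE runs at -23.2° with length 36.1, so E = 36.1·(cos -23.2°, sin -23.2°) = (33.18, -14.22). ∠VEG = 69.5°, so EG runs at -23.2° + (180° − 69.5°) = 87.30° from the x-axis; with |EG| = 29.4, G = E + 29.4·(cos 87.30°, sin 87.30°) = (34.57, 15.15). EG is perpendicular to GD; with |GD| = 11.4 on the right of EG, D = G + 11.4·(0.9989, -0.04711) = (45.95, 14.61). Then |VD| = |D − V| = 48.22.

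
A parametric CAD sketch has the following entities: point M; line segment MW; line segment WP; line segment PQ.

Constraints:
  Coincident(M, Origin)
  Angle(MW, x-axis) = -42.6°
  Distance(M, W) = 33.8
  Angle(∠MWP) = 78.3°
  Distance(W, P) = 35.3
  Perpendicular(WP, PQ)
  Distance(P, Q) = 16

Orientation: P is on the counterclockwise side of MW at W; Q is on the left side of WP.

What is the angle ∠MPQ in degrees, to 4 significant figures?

40.68°

∠MWP = 78.3°, so WP runs at -42.6° + (180° − 78.3°) = 59.10° from the x-axis; with |WP| = 35.3, P = W + 35.3·(cos 59.10°, sin 59.10°) = (43.01, 7.411). The perpendicularity gives PQ at right angles to WP; with |PQ| = 16.0 on the left of WP, Q = P + 16.0·(-0.8581, 0.5135) = (29.28, 15.63). Then cos ∠MPQ = PM·PQ / (|PM||PQ|), giving 40.68°.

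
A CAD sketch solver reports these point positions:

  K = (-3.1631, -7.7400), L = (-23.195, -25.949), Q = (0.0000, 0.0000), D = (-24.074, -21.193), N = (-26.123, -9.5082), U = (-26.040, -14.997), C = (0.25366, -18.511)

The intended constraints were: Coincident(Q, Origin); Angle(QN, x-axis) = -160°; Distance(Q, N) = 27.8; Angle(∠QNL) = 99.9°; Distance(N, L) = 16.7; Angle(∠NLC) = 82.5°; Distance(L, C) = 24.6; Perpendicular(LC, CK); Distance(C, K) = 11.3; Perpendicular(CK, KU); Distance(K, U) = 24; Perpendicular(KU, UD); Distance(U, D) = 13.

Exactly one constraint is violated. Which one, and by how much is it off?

Distance(U, D) = 13 — off by 6.50.

Q = (0.00, 0.00) ✓; QN at -160.0° ✓; |QN| = 27.80 ✓; ∠QNL = 99.90° ✓; |NL| = 16.70 ✓; ∠NLC = 82.50° ✓; |LC| = 24.60 ✓; ∠(LC, CK) = 90.00° ✓; |CK| = 11.30 ✓; ∠(CK, KU) = 90.00° ✓; |KU| = 24.00 ✓; ∠(KU, UD) = 90.00° ✓; |UD| = 6.500 ✗.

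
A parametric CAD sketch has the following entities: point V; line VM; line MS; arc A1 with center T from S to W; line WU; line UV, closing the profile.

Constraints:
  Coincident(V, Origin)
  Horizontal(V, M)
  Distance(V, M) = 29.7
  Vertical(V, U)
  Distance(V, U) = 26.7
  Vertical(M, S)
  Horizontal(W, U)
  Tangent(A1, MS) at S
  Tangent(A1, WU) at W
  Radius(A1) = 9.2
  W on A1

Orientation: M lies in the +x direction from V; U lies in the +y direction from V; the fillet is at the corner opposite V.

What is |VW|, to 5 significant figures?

33.662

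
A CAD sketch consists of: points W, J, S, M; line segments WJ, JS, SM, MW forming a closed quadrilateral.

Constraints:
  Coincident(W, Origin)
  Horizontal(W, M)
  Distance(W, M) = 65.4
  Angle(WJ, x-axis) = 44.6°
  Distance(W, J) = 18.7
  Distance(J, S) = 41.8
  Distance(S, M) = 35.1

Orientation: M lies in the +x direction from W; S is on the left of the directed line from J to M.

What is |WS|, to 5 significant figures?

59.866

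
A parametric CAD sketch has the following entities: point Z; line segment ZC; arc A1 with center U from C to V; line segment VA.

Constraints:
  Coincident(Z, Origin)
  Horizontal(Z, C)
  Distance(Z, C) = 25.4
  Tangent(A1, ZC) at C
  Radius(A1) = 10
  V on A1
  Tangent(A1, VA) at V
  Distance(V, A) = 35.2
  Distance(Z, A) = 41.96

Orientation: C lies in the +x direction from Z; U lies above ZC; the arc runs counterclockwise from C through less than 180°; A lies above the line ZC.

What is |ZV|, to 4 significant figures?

36.60

Checks: ∠(UC, CZ) = 90.00° ✓; |UC| = 10.00 ✓; |UV| = 10.00 ✓; ∠(UV, VA) = 90.00° ✓; |VA| = 35.20 ✓; |ZA| = 41.96 ✓.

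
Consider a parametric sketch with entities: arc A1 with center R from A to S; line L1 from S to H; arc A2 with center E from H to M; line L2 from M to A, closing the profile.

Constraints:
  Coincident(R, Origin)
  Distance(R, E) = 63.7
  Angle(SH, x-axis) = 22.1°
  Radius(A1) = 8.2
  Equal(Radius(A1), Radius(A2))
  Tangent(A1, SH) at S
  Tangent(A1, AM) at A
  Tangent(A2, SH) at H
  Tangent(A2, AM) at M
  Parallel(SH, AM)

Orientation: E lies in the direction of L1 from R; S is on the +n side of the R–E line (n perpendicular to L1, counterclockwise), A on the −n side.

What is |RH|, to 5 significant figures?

64.226

The slot axis is L1's direction at 22.1°, so u = (cos 22.1°, sin 22.1°) = (0.92653, 0.37622) and n = (−sin 22.1°, cos 22.1°) = (-0.37622, 0.92653). R is at the origin and E lies 63.7 along u from R, so E = 63.7·u = (59.020, 23.965). Tangency of A1 to both parallel lines with radius 8.2 puts S and A at R ± 8.2·n: S = (-3.0850, 7.5975), A = (3.0850, -7.5975). Equal radii place H and M the same way about E: H = E + 8.2·n = (55.935, 31.563), M = E − 8.2·n = (62.105, 16.368). Then |RH| = |H − R| = 64.226.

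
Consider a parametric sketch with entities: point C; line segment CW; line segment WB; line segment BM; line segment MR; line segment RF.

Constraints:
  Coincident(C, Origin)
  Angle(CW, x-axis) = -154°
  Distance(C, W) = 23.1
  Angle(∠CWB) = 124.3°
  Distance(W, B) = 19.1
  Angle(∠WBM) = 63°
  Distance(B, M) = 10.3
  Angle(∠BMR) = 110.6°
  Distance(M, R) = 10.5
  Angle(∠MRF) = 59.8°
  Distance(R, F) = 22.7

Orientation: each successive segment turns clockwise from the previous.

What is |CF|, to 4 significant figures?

42.32

C is at the origin; CW runs at -154.0° with length 23.1, so W = (-20.76, -10.13). ∠CWB = 124.3° gives WB at 150.3° from the x-axis; with |WB| = 19.1, B = (-37.35, -0.6631). ∠WBM = 63.0° gives BM at 33.30° from the x-axis; with |BM| = 10.3, M = (-28.74, 4.992). ∠BMR = 110.6° gives MR at -36.10° from the x-axis; with |MR| = 10.5, R = (-20.26, -1.195). ∠MRF = 59.8° gives RF at -156.3° from the x-axis; with |RF| = 22.7, F = (-41.05, -10.32). Then |CF| = |F − C| = 42.32.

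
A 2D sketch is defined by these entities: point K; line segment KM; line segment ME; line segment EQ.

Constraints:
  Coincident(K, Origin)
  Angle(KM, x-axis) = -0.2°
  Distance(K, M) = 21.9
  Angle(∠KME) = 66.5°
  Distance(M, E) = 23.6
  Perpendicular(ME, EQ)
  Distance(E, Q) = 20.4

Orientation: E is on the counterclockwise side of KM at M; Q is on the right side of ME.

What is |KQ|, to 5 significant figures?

43.127

K is at the origin; KM runs at -0.2° with length 21.9, so M = 21.9·(cos -0.2°, sin -0.2°) = (21.900, -0.076445). ∠KME = 66.5°, so ME runs at -0.2° + (180° − 66.5°) = 113.30° from the x-axis; with |ME| = 23.6, E = M + 23.6·(cos 113.30°, sin 113.30°) = (12.565, 21.599). The perpendicularity gives EQ at right angles to ME; with |EQ| = 20.4 on the right of ME, Q = E + 20.4·(0.91845, 0.39555) = (31.301, 29.668). Then |KQ| = |Q − K| = 43.127.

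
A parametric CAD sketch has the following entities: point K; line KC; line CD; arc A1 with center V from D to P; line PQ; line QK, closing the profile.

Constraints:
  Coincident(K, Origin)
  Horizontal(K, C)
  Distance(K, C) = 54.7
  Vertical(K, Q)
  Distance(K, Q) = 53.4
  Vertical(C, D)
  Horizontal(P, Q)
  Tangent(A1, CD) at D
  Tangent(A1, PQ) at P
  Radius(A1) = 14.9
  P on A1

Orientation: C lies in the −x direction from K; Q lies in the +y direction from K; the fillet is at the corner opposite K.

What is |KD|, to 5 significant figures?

66.891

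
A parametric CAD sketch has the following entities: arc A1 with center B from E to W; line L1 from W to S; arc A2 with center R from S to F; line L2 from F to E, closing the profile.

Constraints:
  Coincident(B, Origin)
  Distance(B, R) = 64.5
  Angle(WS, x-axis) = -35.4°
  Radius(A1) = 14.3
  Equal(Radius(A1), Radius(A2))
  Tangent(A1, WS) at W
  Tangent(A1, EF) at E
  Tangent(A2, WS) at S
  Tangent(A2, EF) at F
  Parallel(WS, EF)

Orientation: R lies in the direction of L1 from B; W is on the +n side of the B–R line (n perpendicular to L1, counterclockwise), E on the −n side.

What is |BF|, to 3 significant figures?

66.1

The slot axis is L1's direction at -35.4°, so u = (cos -35.4°, sin -35.4°) = (0.815, -0.579) and n = (−sin -35.4°, cos -35.4°) = (0.579, 0.815). B is at the origin and R lies 64.5 along u from B, so R = 64.5·u = (52.6, -37.4). Tangency of A1 to both parallel lines with radius 14.3 puts W and E at B ± 14.3·n: W = (8.28, 11.7), E = (-8.28, -11.7). Equal radii place S and F the same way about R: S = R + 14.3·n = (60.9, -25.7), F = R − 14.3·n = (44.3, -49.0). Then |BF| = |F − B| = 66.1.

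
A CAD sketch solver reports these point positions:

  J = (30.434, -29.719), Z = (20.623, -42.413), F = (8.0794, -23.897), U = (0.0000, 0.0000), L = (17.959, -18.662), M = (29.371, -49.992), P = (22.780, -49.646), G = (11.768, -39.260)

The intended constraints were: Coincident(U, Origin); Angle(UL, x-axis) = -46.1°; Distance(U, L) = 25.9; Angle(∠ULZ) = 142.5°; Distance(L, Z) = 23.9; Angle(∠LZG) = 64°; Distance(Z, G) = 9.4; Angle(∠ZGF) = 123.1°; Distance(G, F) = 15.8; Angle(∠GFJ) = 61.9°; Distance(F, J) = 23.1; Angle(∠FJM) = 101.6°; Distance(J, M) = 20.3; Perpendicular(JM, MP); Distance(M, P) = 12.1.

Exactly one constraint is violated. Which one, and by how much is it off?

Distance(M, P) = 12.1 — off by 5.50.

U = (0.00, 0.00) ✓; UL at -46.10° ✓; |UL| = 25.90 ✓; ∠ULZ = 142.5° ✓; |LZ| = 23.90 ✓; ∠LZG = 64.00° ✓; |ZG| = 9.400 ✓; ∠ZGF = 123.1° ✓; |GF| = 15.80 ✓; ∠GFJ = 61.90° ✓; |FJ| = 23.10 ✓; ∠FJM = 101.6° ✓; |JM| = 20.30 ✓; ∠(JM, MP) = 90.00° ✓; |MP| = 6.600 ✗.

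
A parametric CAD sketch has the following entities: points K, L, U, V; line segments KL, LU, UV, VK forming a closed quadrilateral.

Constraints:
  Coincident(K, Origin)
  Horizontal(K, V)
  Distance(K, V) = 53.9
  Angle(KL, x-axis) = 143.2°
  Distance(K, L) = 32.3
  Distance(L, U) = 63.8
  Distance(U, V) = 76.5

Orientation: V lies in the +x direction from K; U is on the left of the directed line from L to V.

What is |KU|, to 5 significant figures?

68.916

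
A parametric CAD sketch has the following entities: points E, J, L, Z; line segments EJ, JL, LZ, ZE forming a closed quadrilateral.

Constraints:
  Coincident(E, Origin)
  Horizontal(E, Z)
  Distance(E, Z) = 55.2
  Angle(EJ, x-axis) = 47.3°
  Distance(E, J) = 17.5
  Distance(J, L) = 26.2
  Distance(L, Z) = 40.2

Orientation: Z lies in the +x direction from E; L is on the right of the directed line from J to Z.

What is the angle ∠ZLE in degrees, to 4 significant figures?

124.6°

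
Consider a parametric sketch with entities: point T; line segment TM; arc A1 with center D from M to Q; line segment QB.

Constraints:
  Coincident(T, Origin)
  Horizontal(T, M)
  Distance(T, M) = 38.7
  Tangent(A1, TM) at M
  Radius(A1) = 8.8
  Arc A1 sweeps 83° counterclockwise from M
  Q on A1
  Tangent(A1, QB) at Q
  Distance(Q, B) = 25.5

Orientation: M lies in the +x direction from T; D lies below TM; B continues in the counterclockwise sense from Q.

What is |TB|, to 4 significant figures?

42.58

On A1, M sits at bearing 90° from D; an 83° counterclockwise sweep puts Q at bearing 173°, so Q = D + 8.8·(cos 173°, sin 173°) = (29.97, -7.728). A1 meets QB tangentially, so DQ is at right angles to QB, so QB runs along (−sin 173°, cos 173°); with |QB| = 25.5, B = (26.86, -33.04). Then |TB| = |B − T| = 42.58.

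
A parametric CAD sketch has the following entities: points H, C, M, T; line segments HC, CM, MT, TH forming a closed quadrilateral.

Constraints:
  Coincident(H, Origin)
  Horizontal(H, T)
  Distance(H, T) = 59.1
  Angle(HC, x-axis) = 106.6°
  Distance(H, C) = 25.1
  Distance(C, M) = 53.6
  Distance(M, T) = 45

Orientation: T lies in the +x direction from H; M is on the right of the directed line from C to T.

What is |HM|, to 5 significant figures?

29.830

H is at the origin; HT is horizontal with |HT| = 59.1 and T in +x, so T = (59.1, 0). HC runs at 106.6° with |HC| = 25.1, so C = (-7.1708, 24.054). M is determined by |CM| = 53.6 and |MT| = 45.0 together: it lies at the intersection of circle(C, 53.6) and circle(T, 45.0). With |CT| = 70.501, the foot of the radical line on CT is 41.264 from C and the perpendicular offset is √(53.6² − 41.264²) = 34.208. Taking the right-of-CT solution: M = (19.946, -22.181).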